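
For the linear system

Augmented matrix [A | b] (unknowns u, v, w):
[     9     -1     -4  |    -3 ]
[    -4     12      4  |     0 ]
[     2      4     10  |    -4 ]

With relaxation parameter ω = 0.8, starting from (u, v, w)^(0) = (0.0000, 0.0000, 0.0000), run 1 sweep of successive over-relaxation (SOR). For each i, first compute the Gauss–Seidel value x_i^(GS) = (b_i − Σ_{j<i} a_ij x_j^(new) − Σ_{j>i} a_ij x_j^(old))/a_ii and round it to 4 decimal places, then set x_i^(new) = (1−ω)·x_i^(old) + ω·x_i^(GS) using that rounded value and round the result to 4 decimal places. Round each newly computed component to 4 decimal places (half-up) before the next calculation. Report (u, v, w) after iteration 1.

(-0.2666, -0.0711, -0.2546)

Iteration 1:
  u: GS value = (-3 - (-1)·0.0000 - (-4)·0.0000) / (9) = -0.3333;  u ← (1−ω)·0.0000 + ω·-0.3333 = -0.2666
  v: GS value = (0 - (-4)·-0.2666 - (4)·0.0000) / (12) = -0.0889;  v ← (1−ω)·0.0000 + ω·-0.0889 = -0.0711
  w: GS value = (-4 - (2)·-0.2666 - (4)·-0.0711) / (10) = -0.3182;  w ← (1−ω)·0.0000 + ω·-0.3182 = -0.2546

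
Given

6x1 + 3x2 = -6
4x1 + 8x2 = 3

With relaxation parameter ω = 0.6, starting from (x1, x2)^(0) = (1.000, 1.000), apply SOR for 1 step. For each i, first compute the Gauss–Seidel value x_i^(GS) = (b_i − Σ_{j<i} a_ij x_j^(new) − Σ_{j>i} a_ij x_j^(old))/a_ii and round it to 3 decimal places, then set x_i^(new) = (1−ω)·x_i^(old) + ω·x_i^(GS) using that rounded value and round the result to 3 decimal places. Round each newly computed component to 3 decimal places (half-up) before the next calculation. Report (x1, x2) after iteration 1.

Iteration 1:
  x1: GS value = (-6 - (3)·1.000) / (6) = -1.500;  x1 ← (1−ω)·1.000 + ω·-1.500 = -0.500
  x2: GS value = (3 - (4)·-0.500) / (8) = 0.625;  x2 ← (1−ω)·1.000 + ω·0.625 = 0.775

(-0.500, 0.775)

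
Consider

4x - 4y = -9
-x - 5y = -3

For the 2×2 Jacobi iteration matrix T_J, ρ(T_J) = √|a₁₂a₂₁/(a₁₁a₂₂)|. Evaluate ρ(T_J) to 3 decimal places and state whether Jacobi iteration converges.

0.447

a₁₂a₂₁/(a₁₁a₂₂) = (-4)·(-1) / ((4)·(-5)) = -0.200000
ρ = √|-0.200000| = √0.200000 = 0.447
ρ < 1, so Jacobi converges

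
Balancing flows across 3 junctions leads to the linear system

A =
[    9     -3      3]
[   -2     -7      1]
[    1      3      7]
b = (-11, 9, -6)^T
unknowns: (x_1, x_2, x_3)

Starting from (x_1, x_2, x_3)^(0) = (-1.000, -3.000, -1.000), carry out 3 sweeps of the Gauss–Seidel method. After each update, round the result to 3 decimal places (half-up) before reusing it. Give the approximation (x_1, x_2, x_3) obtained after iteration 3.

(-1.435, -0.913, -0.261)

Iteration 1:
  x_1 = (-11 - (-3)·-3.000 - (3)·-1.000) / (9) = -1.889
  x_2 = (9 - (-2)·-1.889 - (1)·-1.000) / (-7) = -0.889
  x_3 = (-6 - (1)·-1.889 - (3)·-0.889) / (7) = -0.206
Iteration 2:
  x_1 = (-11 - (-3)·-0.889 - (3)·-0.206) / (9) = -1.450
  x_2 = (9 - (-2)·-1.450 - (1)·-0.206) / (-7) = -0.901
  x_3 = (-6 - (1)·-1.450 - (3)·-0.901) / (7) = -0.264
Iteration 3:
  x_1 = (-11 - (-3)·-0.901 - (3)·-0.264) / (9) = -1.435
  x_2 = (9 - (-2)·-1.435 - (1)·-0.264) / (-7) = -0.913
  x_3 = (-6 - (1)·-1.435 - (3)·-0.913) / (7) = -0.261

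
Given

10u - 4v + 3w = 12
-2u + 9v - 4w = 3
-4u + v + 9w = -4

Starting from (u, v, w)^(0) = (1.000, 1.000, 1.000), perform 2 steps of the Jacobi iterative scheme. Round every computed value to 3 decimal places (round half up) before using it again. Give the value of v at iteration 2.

0.573

Iteration 1:
  u = (12 - (-4)·1.000 - (3)·1.000) / (10) = 1.300
  v = (3 - (-2)·1.000 - (-4)·1.000) / (9) = 1.000
  w = (-4 - (-4)·1.000 - (1)·1.000) / (9) = -0.111
Iteration 2:
  u = (12 - (-4)·1.000 - (3)·-0.111) / (10) = 1.633
  v = (3 - (-2)·1.300 - (-4)·-0.111) / (9) = 0.573
  w = (-4 - (-4)·1.300 - (1)·1.000) / (9) = 0.022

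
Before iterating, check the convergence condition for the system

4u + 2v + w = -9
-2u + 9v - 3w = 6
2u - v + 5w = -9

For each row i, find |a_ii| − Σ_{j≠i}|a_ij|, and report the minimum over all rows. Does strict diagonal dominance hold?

row 1: |4| − (2+1) = 1
row 2: |9| − (2+3) = 4
row 3: |5| − (2+1) = 2
minimum over rows = 1 → strictly diagonally dominant (convergence guaranteed)

1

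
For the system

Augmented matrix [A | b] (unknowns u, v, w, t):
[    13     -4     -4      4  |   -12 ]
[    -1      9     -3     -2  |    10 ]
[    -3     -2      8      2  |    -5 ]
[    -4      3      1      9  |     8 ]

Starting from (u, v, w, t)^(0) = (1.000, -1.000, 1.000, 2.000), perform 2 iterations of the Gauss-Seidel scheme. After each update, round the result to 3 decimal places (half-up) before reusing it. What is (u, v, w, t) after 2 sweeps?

(-0.716, 0.557, -0.698, 0.463)

Iteration 1:
  u = (-12 - (-4)·-1.000 - (-4)·1.000 - (4)·2.000) / (13) = -1.538
  v = (10 - (-1)·-1.538 - (-3)·1.000 - (-2)·2.000) / (9) = 1.718
  w = (-5 - (-3)·-1.538 - (-2)·1.718 - (2)·2.000) / (8) = -1.272
  t = (8 - (-4)·-1.538 - (3)·1.718 - (1)·-1.272) / (9) = -0.226
Iteration 2:
  u = (-12 - (-4)·1.718 - (-4)·-1.272 - (4)·-0.226) / (13) = -0.716
  v = (10 - (-1)·-0.716 - (-3)·-1.272 - (-2)·-0.226) / (9) = 0.557
  w = (-5 - (-3)·-0.716 - (-2)·0.557 - (2)·-0.226) / (8) = -0.698
  t = (8 - (-4)·-0.716 - (3)·0.557 - (1)·-0.698) / (9) = 0.463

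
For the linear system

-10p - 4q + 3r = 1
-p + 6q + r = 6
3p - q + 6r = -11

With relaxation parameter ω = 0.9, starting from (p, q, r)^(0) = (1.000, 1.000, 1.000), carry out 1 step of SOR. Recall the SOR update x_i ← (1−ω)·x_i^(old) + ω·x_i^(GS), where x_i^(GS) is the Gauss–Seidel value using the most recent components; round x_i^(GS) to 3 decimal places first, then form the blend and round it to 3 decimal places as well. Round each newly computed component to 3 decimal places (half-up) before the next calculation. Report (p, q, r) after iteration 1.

Iteration 1:
  p: GS value = (1 - (-4)·1.000 - (3)·1.000) / (-10) = -0.200;  p ← (1−ω)·1.000 + ω·-0.200 = -0.080
  q: GS value = (6 - (-1)·-0.080 - (1)·1.000) / (6) = 0.820;  q ← (1−ω)·1.000 + ω·0.820 = 0.838
  r: GS value = (-11 - (3)·-0.080 - (-1)·0.838) / (6) = -1.654;  r ← (1−ω)·1.000 + ω·-1.654 = -1.389

(-0.080, 0.838, -1.389)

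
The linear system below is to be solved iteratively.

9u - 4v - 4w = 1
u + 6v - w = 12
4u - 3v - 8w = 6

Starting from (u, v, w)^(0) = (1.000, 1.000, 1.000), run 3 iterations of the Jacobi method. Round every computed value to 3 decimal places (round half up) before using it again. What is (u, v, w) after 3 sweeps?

(0.435, 1.713, -1.037)

Iteration 1:
  u = (1 - (-4)·1.000 - (-4)·1.000) / (9) = 1.000
  v = (12 - (1)·1.000 - (-1)·1.000) / (6) = 2.000
  w = (6 - (4)·1.000 - (-3)·1.000) / (-8) = -0.625
Iteration 2:
  u = (1 - (-4)·2.000 - (-4)·-0.625) / (9) = 0.722
  v = (12 - (1)·1.000 - (-1)·-0.625) / (6) = 1.729
  w = (6 - (4)·1.000 - (-3)·2.000) / (-8) = -1.000
Iteration 3:
  u = (1 - (-4)·1.729 - (-4)·-1.000) / (9) = 0.435
  v = (12 - (1)·0.722 - (-1)·-1.000) / (6) = 1.713
  w = (6 - (4)·0.722 - (-3)·1.729) / (-8) = -1.037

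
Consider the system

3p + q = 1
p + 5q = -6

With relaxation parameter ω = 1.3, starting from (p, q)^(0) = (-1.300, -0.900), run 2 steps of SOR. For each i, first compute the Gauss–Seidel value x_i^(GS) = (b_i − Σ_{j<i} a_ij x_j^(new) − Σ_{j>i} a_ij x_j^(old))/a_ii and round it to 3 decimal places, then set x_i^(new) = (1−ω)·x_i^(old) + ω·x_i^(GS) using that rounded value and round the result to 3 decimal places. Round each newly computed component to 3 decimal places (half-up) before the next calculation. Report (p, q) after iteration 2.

Iteration 1:
  p: GS value = (1 - (1)·-0.900) / (3) = 0.633;  p ← (1−ω)·-1.300 + ω·0.633 = 1.213
  q: GS value = (-6 - (1)·1.213) / (5) = -1.443;  q ← (1−ω)·-0.900 + ω·-1.443 = -1.606
Iteration 2:
  p: GS value = (1 - (1)·-1.606) / (3) = 0.869;  p ← (1−ω)·1.213 + ω·0.869 = 0.766
  q: GS value = (-6 - (1)·0.766) / (5) = -1.353;  q ← (1−ω)·-1.606 + ω·-1.353 = -1.277

(0.766, -1.277)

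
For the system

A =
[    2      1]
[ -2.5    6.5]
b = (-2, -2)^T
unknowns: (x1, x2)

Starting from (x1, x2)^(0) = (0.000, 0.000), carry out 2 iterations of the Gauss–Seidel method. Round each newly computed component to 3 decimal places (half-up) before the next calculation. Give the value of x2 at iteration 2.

Iteration 1:
  x1 = (-2 - (1)·0.000) / (2) = -1.000
  x2 = (-2 - (-2.5)·-1.000) / (6.5) = -0.692
Iteration 2:
  x1 = (-2 - (1)·-0.692) / (2) = -0.654
  x2 = (-2 - (-2.5)·-0.654) / (6.5) = -0.559

-0.559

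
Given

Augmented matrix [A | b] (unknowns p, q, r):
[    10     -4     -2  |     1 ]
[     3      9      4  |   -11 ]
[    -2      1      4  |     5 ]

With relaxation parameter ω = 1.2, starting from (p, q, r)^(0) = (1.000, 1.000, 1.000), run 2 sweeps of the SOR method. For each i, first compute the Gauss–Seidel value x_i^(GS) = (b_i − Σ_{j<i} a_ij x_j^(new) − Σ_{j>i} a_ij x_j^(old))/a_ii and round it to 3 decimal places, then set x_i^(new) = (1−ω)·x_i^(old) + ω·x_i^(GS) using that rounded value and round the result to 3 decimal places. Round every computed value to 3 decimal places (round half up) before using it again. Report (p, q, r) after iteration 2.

(-0.606, -2.024, 1.259)

Iteration 1:
  p: GS value = (1 - (-4)·1.000 - (-2)·1.000) / (10) = 0.700;  p ← (1−ω)·1.000 + ω·0.700 = 0.640
  q: GS value = (-11 - (3)·0.640 - (4)·1.000) / (9) = -1.880;  q ← (1−ω)·1.000 + ω·-1.880 = -2.456
  r: GS value = (5 - (-2)·0.640 - (1)·-2.456) / (4) = 2.184;  r ← (1−ω)·1.000 + ω·2.184 = 2.421
Iteration 2:
  p: GS value = (1 - (-4)·-2.456 - (-2)·2.421) / (10) = -0.398;  p ← (1−ω)·0.640 + ω·-0.398 = -0.606
  q: GS value = (-11 - (3)·-0.606 - (4)·2.421) / (9) = -2.096;  q ← (1−ω)·-2.456 + ω·-2.096 = -2.024
  r: GS value = (5 - (-2)·-0.606 - (1)·-2.024) / (4) = 1.453;  r ← (1−ω)·2.421 + ω·1.453 = 1.259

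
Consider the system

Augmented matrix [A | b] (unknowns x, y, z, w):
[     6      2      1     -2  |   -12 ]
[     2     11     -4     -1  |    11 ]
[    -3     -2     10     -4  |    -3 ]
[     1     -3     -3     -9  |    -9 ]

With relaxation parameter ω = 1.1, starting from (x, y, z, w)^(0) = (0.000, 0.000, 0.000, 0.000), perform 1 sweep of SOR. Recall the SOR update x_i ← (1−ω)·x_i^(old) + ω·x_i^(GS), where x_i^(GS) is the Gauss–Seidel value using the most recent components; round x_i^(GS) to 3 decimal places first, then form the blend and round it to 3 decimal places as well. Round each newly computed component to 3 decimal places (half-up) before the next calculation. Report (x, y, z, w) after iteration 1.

Iteration 1:
  x: GS value = (-12 - (2)·0.000 - (1)·0.000 - (-2)·0.000) / (6) = -2.000;  x ← (1−ω)·0.000 + ω·-2.000 = -2.200
  y: GS value = (11 - (2)·-2.200 - (-4)·0.000 - (-1)·0.000) / (11) = 1.400;  y ← (1−ω)·0.000 + ω·1.400 = 1.540
  z: GS value = (-3 - (-3)·-2.200 - (-2)·1.540 - (-4)·0.000) / (10) = -0.652;  z ← (1−ω)·0.000 + ω·-0.652 = -0.717
  w: GS value = (-9 - (1)·-2.200 - (-3)·1.540 - (-3)·-0.717) / (-9) = 0.481;  w ← (1−ω)·0.000 + ω·0.481 = 0.529

(-2.200, 1.540, -0.717, 0.529)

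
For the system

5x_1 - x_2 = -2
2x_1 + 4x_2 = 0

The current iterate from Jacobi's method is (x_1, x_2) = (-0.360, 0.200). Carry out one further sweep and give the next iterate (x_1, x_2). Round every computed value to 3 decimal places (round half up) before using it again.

One sweep:
  x_1 = (-2 - (-1)·0.200) / (5) = -0.360
  x_2 = (0 - (2)·-0.360) / (4) = 0.180

(-0.360, 0.180)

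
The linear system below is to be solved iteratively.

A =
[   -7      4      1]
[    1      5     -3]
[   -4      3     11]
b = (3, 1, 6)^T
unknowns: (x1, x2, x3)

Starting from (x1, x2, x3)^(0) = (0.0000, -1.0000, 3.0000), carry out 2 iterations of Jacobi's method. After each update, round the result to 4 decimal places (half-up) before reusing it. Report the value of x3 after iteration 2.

Iteration 1:
  x1 = (3 - (4)·-1.0000 - (1)·3.0000) / (-7) = -0.5714
  x2 = (1 - (1)·0.0000 - (-3)·3.0000) / (5) = 2.0000
  x3 = (6 - (-4)·0.0000 - (3)·-1.0000) / (11) = 0.8182
Iteration 2:
  x1 = (3 - (4)·2.0000 - (1)·0.8182) / (-7) = 0.8312
  x2 = (1 - (1)·-0.5714 - (-3)·0.8182) / (5) = 0.8052
  x3 = (6 - (-4)·-0.5714 - (3)·2.0000) / (11) = -0.2078

-0.2078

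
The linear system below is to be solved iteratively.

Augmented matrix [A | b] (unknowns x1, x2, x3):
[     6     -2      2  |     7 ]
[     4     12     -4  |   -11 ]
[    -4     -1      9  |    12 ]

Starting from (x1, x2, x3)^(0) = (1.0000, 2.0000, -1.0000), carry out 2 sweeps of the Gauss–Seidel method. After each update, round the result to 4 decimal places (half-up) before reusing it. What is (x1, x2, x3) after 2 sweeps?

Iteration 1:
  x1 = (7 - (-2)·2.0000 - (2)·-1.0000) / (6) = 2.1667
  x2 = (-11 - (4)·2.1667 - (-4)·-1.0000) / (12) = -1.9722
  x3 = (12 - (-4)·2.1667 - (-1)·-1.9722) / (9) = 2.0772
Iteration 2:
  x1 = (7 - (-2)·-1.9722 - (2)·2.0772) / (6) = -0.1831
  x2 = (-11 - (4)·-0.1831 - (-4)·2.0772) / (12) = -0.1632
  x3 = (12 - (-4)·-0.1831 - (-1)·-0.1632) / (9) = 1.2338

(-0.1831, -0.1632, 1.2338)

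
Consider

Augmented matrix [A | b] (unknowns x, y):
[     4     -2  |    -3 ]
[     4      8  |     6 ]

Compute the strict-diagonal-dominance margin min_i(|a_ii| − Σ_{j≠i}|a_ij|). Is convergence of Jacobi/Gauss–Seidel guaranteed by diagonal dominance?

row 1: |4| − (2) = 2
row 2: |8| − (4) = 4
minimum over rows = 2 → strictly diagonally dominant (convergence guaranteed)

2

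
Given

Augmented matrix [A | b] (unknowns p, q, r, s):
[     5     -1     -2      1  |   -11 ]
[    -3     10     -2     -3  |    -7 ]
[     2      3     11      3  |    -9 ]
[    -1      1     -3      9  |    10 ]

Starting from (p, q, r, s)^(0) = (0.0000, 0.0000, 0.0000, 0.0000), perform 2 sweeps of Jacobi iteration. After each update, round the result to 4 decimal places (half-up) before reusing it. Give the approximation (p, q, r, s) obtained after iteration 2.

Iteration 1:
  p = (-11 - (-1)·0.0000 - (-2)·0.0000 - (1)·0.0000) / (5) = -2.2000
  q = (-7 - (-3)·0.0000 - (-2)·0.0000 - (-3)·0.0000) / (10) = -0.7000
  r = (-9 - (2)·0.0000 - (3)·0.0000 - (3)·0.0000) / (11) = -0.8182
  s = (10 - (-1)·0.0000 - (1)·0.0000 - (-3)·0.0000) / (9) = 1.1111
Iteration 2:
  p = (-11 - (-1)·-0.7000 - (-2)·-0.8182 - (1)·1.1111) / (5) = -2.8895
  q = (-7 - (-3)·-2.2000 - (-2)·-0.8182 - (-3)·1.1111) / (10) = -1.1903
  r = (-9 - (2)·-2.2000 - (3)·-0.7000 - (3)·1.1111) / (11) = -0.5303
  s = (10 - (-1)·-2.2000 - (1)·-0.7000 - (-3)·-0.8182) / (9) = 0.6717

(-2.8895, -1.1903, -0.5303, 0.6717)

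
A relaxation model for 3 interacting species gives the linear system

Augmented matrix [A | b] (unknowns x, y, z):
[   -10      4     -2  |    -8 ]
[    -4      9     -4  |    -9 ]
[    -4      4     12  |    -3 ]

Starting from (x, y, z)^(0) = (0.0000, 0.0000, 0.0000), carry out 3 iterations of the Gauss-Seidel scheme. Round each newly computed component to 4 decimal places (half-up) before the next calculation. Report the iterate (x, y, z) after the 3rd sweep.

Iteration 1:
  x = (-8 - (4)·0.0000 - (-2)·0.0000) / (-10) = 0.8000
  y = (-9 - (-4)·0.8000 - (-4)·0.0000) / (9) = -0.6444
  z = (-3 - (-4)·0.8000 - (4)·-0.6444) / (12) = 0.2315
Iteration 2:
  x = (-8 - (4)·-0.6444 - (-2)·0.2315) / (-10) = 0.4959
  y = (-9 - (-4)·0.4959 - (-4)·0.2315) / (9) = -0.6767
  z = (-3 - (-4)·0.4959 - (4)·-0.6767) / (12) = 0.1409
Iteration 3:
  x = (-8 - (4)·-0.6767 - (-2)·0.1409) / (-10) = 0.5011
  y = (-9 - (-4)·0.5011 - (-4)·0.1409) / (9) = -0.7147
  z = (-3 - (-4)·0.5011 - (4)·-0.7147) / (12) = 0.1553

(0.5011, -0.7147, 0.1553)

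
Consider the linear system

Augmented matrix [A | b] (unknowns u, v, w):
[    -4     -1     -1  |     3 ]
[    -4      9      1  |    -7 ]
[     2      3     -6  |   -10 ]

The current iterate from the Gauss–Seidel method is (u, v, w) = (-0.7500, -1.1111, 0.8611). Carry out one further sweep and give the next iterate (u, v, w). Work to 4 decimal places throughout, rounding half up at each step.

One sweep:
  u = (3 - (-1)·-1.1111 - (-1)·0.8611) / (-4) = -0.6875
  v = (-7 - (-4)·-0.6875 - (1)·0.8611) / (9) = -1.1790
  w = (-10 - (2)·-0.6875 - (3)·-1.1790) / (-6) = 0.8480

(-0.6875, -1.1790, 0.8480)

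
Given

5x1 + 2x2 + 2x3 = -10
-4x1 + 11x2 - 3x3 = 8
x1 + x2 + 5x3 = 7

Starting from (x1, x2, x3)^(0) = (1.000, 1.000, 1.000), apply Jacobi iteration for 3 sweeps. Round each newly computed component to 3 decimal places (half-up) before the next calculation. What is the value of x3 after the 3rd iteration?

Iteration 1:
  x1 = (-10 - (2)·1.000 - (2)·1.000) / (5) = -2.800
  x2 = (8 - (-4)·1.000 - (-3)·1.000) / (11) = 1.364
  x3 = (7 - (1)·1.000 - (1)·1.000) / (5) = 1.000
Iteration 2:
  x1 = (-10 - (2)·1.364 - (2)·1.000) / (5) = -2.946
  x2 = (8 - (-4)·-2.800 - (-3)·1.000) / (11) = -0.018
  x3 = (7 - (1)·-2.800 - (1)·1.364) / (5) = 1.687
Iteration 3:
  x1 = (-10 - (2)·-0.018 - (2)·1.687) / (5) = -2.668
  x2 = (8 - (-4)·-2.946 - (-3)·1.687) / (11) = 0.116
  x3 = (7 - (1)·-2.946 - (1)·-0.018) / (5) = 1.993

1.993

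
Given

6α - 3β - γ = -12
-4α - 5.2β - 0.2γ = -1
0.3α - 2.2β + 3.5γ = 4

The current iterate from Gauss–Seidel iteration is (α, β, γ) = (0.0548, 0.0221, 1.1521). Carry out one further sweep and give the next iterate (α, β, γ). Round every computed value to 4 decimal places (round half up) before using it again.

(-1.7969, 1.5302, 2.2587)

One sweep:
  α = (-12 - (-3)·0.0221 - (-1)·1.1521) / (6) = -1.7969
  β = (-1 - (-4)·-1.7969 - (-0.2)·1.1521) / (-5.2) = 1.5302
  γ = (4 - (0.3)·-1.7969 - (-2.2)·1.5302) / (3.5) = 2.2587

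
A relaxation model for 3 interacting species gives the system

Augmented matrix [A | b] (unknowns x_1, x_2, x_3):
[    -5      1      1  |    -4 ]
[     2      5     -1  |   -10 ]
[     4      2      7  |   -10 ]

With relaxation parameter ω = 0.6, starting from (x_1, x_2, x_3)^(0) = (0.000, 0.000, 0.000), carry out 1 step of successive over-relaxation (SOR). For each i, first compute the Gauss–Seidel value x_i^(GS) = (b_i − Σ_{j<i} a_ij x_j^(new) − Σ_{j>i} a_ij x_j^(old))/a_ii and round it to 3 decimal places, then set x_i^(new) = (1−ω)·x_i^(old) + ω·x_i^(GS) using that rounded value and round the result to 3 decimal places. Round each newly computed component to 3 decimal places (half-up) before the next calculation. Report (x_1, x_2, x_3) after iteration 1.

Iteration 1:
  x_1: GS value = (-4 - (1)·0.000 - (1)·0.000) / (-5) = 0.800;  x_1 ← (1−ω)·0.000 + ω·0.800 = 0.480
  x_2: GS value = (-10 - (2)·0.480 - (-1)·0.000) / (5) = -2.192;  x_2 ← (1−ω)·0.000 + ω·-2.192 = -1.315
  x_3: GS value = (-10 - (4)·0.480 - (2)·-1.315) / (7) = -1.327;  x_3 ← (1−ω)·0.000 + ω·-1.327 = -0.796

(0.480, -1.315, -0.796)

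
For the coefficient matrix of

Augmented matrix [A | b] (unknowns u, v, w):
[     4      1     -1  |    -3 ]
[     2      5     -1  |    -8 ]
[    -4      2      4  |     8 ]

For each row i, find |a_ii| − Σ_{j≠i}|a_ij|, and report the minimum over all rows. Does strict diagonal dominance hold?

row 1: |4| − (1+1) = 2
row 2: |5| − (2+1) = 2
row 3: |4| − (4+2) = -2
minimum over rows = -2 → not strictly diagonally dominant

-2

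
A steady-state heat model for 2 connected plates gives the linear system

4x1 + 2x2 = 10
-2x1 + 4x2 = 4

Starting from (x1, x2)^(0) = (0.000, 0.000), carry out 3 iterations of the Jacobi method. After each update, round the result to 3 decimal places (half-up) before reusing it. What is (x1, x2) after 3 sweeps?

(1.375, 2.000)

Iteration 1:
  x1 = (10 - (2)·0.000) / (4) = 2.500
  x2 = (4 - (-2)·0.000) / (4) = 1.000
Iteration 2:
  x1 = (10 - (2)·1.000) / (4) = 2.000
  x2 = (4 - (-2)·2.500) / (4) = 2.250
Iteration 3:
  x1 = (10 - (2)·2.250) / (4) = 1.375
  x2 = (4 - (-2)·2.000) / (4) = 2.000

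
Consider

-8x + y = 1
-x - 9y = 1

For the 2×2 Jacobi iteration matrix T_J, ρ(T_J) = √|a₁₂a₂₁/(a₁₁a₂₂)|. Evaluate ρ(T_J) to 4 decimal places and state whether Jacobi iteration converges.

a₁₂a₂₁/(a₁₁a₂₂) = (1)·(-1) / ((-8)·(-9)) = -0.013889
ρ = √|-0.013889| = √0.013889 = 0.1179
ρ < 1, so Jacobi converges

0.1179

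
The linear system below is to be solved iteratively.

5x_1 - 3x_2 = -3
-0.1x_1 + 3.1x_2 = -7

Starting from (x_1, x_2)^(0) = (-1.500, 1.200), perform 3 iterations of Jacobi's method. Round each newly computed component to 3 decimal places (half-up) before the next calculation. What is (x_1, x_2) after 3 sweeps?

(-1.952, -2.322)

Iteration 1:
  x_1 = (-3 - (-3)·1.200) / (5) = 0.120
  x_2 = (-7 - (-0.1)·-1.500) / (3.1) = -2.306
Iteration 2:
  x_1 = (-3 - (-3)·-2.306) / (5) = -1.984
  x_2 = (-7 - (-0.1)·0.120) / (3.1) = -2.254
Iteration 3:
  x_1 = (-3 - (-3)·-2.254) / (5) = -1.952
  x_2 = (-7 - (-0.1)·-1.984) / (3.1) = -2.322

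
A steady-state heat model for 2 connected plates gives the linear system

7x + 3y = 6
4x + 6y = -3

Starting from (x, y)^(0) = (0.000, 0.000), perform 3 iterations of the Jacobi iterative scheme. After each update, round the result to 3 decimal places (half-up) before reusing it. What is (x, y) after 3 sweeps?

(1.316, -1.214)

Iteration 1:
  x = (6 - (3)·0.000) / (7) = 0.857
  y = (-3 - (4)·0.000) / (6) = -0.500
Iteration 2:
  x = (6 - (3)·-0.500) / (7) = 1.071
  y = (-3 - (4)·0.857) / (6) = -1.071
Iteration 3:
  x = (6 - (3)·-1.071) / (7) = 1.316
  y = (-3 - (4)·1.071) / (6) = -1.214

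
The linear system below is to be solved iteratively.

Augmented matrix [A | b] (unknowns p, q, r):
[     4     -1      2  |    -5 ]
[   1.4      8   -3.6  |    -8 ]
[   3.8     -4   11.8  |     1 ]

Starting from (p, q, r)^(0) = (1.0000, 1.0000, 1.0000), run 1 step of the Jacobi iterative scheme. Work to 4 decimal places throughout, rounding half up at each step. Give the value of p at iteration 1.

Iteration 1:
  p = (-5 - (-1)·1.0000 - (2)·1.0000) / (4) = -1.5000
  q = (-8 - (1.4)·1.0000 - (-3.6)·1.0000) / (8) = -0.7250
  r = (1 - (3.8)·1.0000 - (-4)·1.0000) / (11.8) = 0.1017

-1.5000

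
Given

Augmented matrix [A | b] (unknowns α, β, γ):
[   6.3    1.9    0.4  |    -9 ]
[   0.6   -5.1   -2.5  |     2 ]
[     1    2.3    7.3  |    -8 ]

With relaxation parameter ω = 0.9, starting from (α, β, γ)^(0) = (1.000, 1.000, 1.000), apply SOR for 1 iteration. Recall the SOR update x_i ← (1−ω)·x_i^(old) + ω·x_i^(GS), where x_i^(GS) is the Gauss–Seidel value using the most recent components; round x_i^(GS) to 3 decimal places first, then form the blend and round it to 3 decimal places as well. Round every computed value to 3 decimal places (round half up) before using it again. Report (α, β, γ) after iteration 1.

Iteration 1:
  α: GS value = (-9 - (1.9)·1.000 - (0.4)·1.000) / (6.3) = -1.794;  α ← (1−ω)·1.000 + ω·-1.794 = -1.515
  β: GS value = (2 - (0.6)·-1.515 - (-2.5)·1.000) / (-5.1) = -1.061;  β ← (1−ω)·1.000 + ω·-1.061 = -0.855
  γ: GS value = (-8 - (1)·-1.515 - (2.3)·-0.855) / (7.3) = -0.619;  γ ← (1−ω)·1.000 + ω·-0.619 = -0.457

(-1.515, -0.855, -0.457)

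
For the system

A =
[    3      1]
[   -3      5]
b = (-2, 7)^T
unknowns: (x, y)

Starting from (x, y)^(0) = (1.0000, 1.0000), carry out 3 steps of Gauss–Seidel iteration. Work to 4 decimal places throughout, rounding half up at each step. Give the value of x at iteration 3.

-0.9467

Iteration 1:
  x = (-2 - (1)·1.0000) / (3) = -1.0000
  y = (7 - (-3)·-1.0000) / (5) = 0.8000
Iteration 2:
  x = (-2 - (1)·0.8000) / (3) = -0.9333
  y = (7 - (-3)·-0.9333) / (5) = 0.8400
Iteration 3:
  x = (-2 - (1)·0.8400) / (3) = -0.9467
  y = (7 - (-3)·-0.9467) / (5) = 0.8320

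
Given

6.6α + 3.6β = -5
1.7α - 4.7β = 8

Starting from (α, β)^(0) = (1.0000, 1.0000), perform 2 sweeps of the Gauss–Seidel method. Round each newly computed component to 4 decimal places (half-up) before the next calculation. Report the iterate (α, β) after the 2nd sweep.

(0.4279, -1.5474)

Iteration 1:
  α = (-5 - (3.6)·1.0000) / (6.6) = -1.3030
  β = (8 - (1.7)·-1.3030) / (-4.7) = -2.1734
Iteration 2:
  α = (-5 - (3.6)·-2.1734) / (6.6) = 0.4279
  β = (8 - (1.7)·0.4279) / (-4.7) = -1.5474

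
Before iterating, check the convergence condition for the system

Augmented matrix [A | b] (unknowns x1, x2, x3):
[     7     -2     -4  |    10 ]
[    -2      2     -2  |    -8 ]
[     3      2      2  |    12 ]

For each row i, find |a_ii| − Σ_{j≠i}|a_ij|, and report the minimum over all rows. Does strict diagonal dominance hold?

row 1: |7| − (2+4) = 1
row 2: |2| − (2+2) = -2
row 3: |2| − (3+2) = -3
minimum over rows = -3 → not strictly diagonally dominant

-3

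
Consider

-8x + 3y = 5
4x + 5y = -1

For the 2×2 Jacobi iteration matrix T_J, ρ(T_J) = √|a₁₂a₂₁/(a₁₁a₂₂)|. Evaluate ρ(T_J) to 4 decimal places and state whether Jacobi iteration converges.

a₁₂a₂₁/(a₁₁a₂₂) = (3)·(4) / ((-8)·(5)) = -0.300000
ρ = √|-0.300000| = √0.300000 = 0.5477
ρ < 1, so Jacobi converges

0.5477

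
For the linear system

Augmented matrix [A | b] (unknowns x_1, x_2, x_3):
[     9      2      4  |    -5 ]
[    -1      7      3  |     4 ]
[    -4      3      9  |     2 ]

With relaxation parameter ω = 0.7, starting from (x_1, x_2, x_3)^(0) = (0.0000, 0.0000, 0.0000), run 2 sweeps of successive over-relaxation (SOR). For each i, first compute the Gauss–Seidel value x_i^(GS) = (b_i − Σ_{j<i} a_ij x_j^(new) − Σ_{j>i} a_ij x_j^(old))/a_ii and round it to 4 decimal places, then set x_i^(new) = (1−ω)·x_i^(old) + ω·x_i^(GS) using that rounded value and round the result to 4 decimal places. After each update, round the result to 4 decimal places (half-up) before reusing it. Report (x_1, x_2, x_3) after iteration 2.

Iteration 1:
  x_1: GS value = (-5 - (2)·0.0000 - (4)·0.0000) / (9) = -0.5556;  x_1 ← (1−ω)·0.0000 + ω·-0.5556 = -0.3889
  x_2: GS value = (4 - (-1)·-0.3889 - (3)·0.0000) / (7) = 0.5159;  x_2 ← (1−ω)·0.0000 + ω·0.5159 = 0.3611
  x_3: GS value = (2 - (-4)·-0.3889 - (3)·0.3611) / (9) = -0.0710;  x_3 ← (1−ω)·0.0000 + ω·-0.0710 = -0.0497
Iteration 2:
  x_1: GS value = (-5 - (2)·0.3611 - (4)·-0.0497) / (9) = -0.6137;  x_1 ← (1−ω)·-0.3889 + ω·-0.6137 = -0.5463
  x_2: GS value = (4 - (-1)·-0.5463 - (3)·-0.0497) / (7) = 0.5147;  x_2 ← (1−ω)·0.3611 + ω·0.5147 = 0.4686
  x_3: GS value = (2 - (-4)·-0.5463 - (3)·0.4686) / (9) = -0.1768;  x_3 ← (1−ω)·-0.0497 + ω·-0.1768 = -0.1387

(-0.5463, 0.4686, -0.1387)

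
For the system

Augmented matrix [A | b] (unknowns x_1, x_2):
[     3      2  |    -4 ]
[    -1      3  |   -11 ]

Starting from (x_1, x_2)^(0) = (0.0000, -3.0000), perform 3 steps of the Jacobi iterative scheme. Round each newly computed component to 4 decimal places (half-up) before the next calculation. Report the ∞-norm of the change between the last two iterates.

Iteration 1:
  x_1 = (-4 - (2)·-3.0000) / (3) = 0.6667
  x_2 = (-11 - (-1)·0.0000) / (3) = -3.6667
Iteration 2:
  x_1 = (-4 - (2)·-3.6667) / (3) = 1.1111
  x_2 = (-11 - (-1)·0.6667) / (3) = -3.4444
Iteration 3:
  x_1 = (-4 - (2)·-3.4444) / (3) = 0.9629
  x_2 = (-11 - (-1)·1.1111) / (3) = -3.2963
Change: (-0.1482, 0.1481) → max |·| = 0.1482

0.1482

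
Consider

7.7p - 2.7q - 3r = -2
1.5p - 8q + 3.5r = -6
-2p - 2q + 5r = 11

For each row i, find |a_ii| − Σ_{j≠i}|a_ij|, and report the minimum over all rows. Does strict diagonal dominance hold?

1

row 1: |7.7| − (2.7+3) = 2
row 2: |-8| − (1.5+3.5) = 3
row 3: |5| − (2+2) = 1
minimum over rows = 1 → strictly diagonally dominant (convergence guaranteed)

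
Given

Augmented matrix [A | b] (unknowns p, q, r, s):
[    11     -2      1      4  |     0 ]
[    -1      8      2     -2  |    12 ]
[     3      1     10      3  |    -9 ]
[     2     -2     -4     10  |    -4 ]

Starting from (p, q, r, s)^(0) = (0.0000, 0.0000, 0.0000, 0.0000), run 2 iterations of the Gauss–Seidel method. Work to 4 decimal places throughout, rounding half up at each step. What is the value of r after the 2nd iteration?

Iteration 1:
  p = (0 - (-2)·0.0000 - (1)·0.0000 - (4)·0.0000) / (11) = 0.0000
  q = (12 - (-1)·0.0000 - (2)·0.0000 - (-2)·0.0000) / (8) = 1.5000
  r = (-9 - (3)·0.0000 - (1)·1.5000 - (3)·0.0000) / (10) = -1.0500
  s = (-4 - (2)·0.0000 - (-2)·1.5000 - (-4)·-1.0500) / (10) = -0.5200
Iteration 2:
  p = (0 - (-2)·1.5000 - (1)·-1.0500 - (4)·-0.5200) / (11) = 0.5573
  q = (12 - (-1)·0.5573 - (2)·-1.0500 - (-2)·-0.5200) / (8) = 1.7022
  r = (-9 - (3)·0.5573 - (1)·1.7022 - (3)·-0.5200) / (10) = -1.0814
  s = (-4 - (2)·0.5573 - (-2)·1.7022 - (-4)·-1.0814) / (10) = -0.6036

-1.0814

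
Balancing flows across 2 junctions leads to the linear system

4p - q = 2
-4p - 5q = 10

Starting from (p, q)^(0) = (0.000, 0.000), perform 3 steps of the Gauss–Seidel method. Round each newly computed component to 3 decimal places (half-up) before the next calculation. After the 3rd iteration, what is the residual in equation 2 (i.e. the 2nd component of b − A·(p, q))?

0.000

Iteration 1:
  p = (2 - (-1)·0.000) / (4) = 0.500
  q = (10 - (-4)·0.500) / (-5) = -2.400
Iteration 2:
  p = (2 - (-1)·-2.400) / (4) = -0.100
  q = (10 - (-4)·-0.100) / (-5) = -1.920
Iteration 3:
  p = (2 - (-1)·-1.920) / (4) = 0.020
  q = (10 - (-4)·0.020) / (-5) = -2.016
Residual b − A·x = (-0.096, 0.000)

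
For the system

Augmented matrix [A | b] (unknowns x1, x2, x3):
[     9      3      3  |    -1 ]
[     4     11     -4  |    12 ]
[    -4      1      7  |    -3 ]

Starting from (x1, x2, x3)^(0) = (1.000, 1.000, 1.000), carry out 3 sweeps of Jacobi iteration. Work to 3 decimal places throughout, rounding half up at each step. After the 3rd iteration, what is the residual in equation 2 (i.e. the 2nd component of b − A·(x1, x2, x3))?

-0.459

Iteration 1:
  x1 = (-1 - (3)·1.000 - (3)·1.000) / (9) = -0.778
  x2 = (12 - (4)·1.000 - (-4)·1.000) / (11) = 1.091
  x3 = (-3 - (-4)·1.000 - (1)·1.000) / (7) = 0.000
Iteration 2:
  x1 = (-1 - (3)·1.091 - (3)·0.000) / (9) = -0.475
  x2 = (12 - (4)·-0.778 - (-4)·0.000) / (11) = 1.374
  x3 = (-3 - (-4)·-0.778 - (1)·1.091) / (7) = -1.029
Iteration 3:
  x1 = (-1 - (3)·1.374 - (3)·-1.029) / (9) = -0.226
  x2 = (12 - (4)·-0.475 - (-4)·-1.029) / (11) = 0.889
  x3 = (-3 - (-4)·-0.475 - (1)·1.374) / (7) = -0.896
Residual b − A·x = (1.055, -0.459, 1.479)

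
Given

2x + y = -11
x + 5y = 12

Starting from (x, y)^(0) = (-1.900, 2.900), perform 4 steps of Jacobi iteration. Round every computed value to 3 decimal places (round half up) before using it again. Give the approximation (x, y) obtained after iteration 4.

Iteration 1:
  x = (-11 - (1)·2.900) / (2) = -6.950
  y = (12 - (1)·-1.900) / (5) = 2.780
Iteration 2:
  x = (-11 - (1)·2.780) / (2) = -6.890
  y = (12 - (1)·-6.950) / (5) = 3.790
Iteration 3:
  x = (-11 - (1)·3.790) / (2) = -7.395
  y = (12 - (1)·-6.890) / (5) = 3.778
Iteration 4:
  x = (-11 - (1)·3.778) / (2) = -7.389
  y = (12 - (1)·-7.395) / (5) = 3.879

(-7.389, 3.879)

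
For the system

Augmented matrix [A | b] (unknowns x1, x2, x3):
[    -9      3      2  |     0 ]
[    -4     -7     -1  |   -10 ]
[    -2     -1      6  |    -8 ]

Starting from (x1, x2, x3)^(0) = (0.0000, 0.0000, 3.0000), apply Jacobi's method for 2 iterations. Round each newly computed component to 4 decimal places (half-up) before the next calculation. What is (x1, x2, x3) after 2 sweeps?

Iteration 1:
  x1 = (0 - (3)·0.0000 - (2)·3.0000) / (-9) = 0.6667
  x2 = (-10 - (-4)·0.0000 - (-1)·3.0000) / (-7) = 1.0000
  x3 = (-8 - (-2)·0.0000 - (-1)·0.0000) / (6) = -1.3333
Iteration 2:
  x1 = (0 - (3)·1.0000 - (2)·-1.3333) / (-9) = 0.0370
  x2 = (-10 - (-4)·0.6667 - (-1)·-1.3333) / (-7) = 1.2381
  x3 = (-8 - (-2)·0.6667 - (-1)·1.0000) / (6) = -0.9444

(0.0370, 1.2381, -0.9444)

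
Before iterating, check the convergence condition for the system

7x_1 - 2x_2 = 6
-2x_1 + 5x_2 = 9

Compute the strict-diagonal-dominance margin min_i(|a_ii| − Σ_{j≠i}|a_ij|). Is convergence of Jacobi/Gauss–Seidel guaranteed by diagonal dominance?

3

row 1: |7| − (2) = 5
row 2: |5| − (2) = 3
minimum over rows = 3 → strictly diagonally dominant (convergence guaranteed)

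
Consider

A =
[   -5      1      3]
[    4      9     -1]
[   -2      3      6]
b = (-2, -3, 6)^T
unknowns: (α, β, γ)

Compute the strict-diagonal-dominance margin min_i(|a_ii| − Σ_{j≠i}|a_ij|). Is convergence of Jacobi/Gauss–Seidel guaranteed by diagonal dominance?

row 1: |-5| − (1+3) = 1
row 2: |9| − (4+1) = 4
row 3: |6| − (2+3) = 1
minimum over rows = 1 → strictly diagonally dominant (convergence guaranteed)

1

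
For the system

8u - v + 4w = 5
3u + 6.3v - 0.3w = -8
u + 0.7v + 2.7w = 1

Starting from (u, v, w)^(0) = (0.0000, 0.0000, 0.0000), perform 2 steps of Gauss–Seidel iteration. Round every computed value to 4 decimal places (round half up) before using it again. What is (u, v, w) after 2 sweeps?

Iteration 1:
  u = (5 - (-1)·0.0000 - (4)·0.0000) / (8) = 0.6250
  v = (-8 - (3)·0.6250 - (-0.3)·0.0000) / (6.3) = -1.5675
  w = (1 - (1)·0.6250 - (0.7)·-1.5675) / (2.7) = 0.5453
Iteration 2:
  u = (5 - (-1)·-1.5675 - (4)·0.5453) / (8) = 0.1564
  v = (-8 - (3)·0.1564 - (-0.3)·0.5453) / (6.3) = -1.3184
  w = (1 - (1)·0.1564 - (0.7)·-1.3184) / (2.7) = 0.6543

(0.1564, -1.3184, 0.6543)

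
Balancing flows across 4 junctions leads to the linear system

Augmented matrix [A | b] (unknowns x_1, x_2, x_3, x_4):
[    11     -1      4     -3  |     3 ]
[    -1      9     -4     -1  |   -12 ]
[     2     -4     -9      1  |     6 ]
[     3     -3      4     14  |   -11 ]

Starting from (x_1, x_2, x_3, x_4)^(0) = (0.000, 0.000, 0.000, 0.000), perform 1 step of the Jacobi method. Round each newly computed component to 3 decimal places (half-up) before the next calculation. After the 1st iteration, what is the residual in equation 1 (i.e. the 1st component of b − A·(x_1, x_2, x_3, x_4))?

Iteration 1:
  x_1 = (3 - (-1)·0.000 - (4)·0.000 - (-3)·0.000) / (11) = 0.273
  x_2 = (-12 - (-1)·0.000 - (-4)·0.000 - (-1)·0.000) / (9) = -1.333
  x_3 = (6 - (2)·0.000 - (-4)·0.000 - (1)·0.000) / (-9) = -0.667
  x_4 = (-11 - (3)·0.000 - (-3)·0.000 - (4)·0.000) / (14) = -0.786
Residual b − A·x = (-1.026, -3.184, -5.095, -2.146)

-1.026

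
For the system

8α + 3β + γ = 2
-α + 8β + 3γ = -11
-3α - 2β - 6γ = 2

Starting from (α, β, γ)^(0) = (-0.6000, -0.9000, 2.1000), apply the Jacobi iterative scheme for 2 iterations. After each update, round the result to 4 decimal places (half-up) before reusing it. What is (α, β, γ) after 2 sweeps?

Iteration 1:
  α = (2 - (3)·-0.9000 - (1)·2.1000) / (8) = 0.3250
  β = (-11 - (-1)·-0.6000 - (3)·2.1000) / (8) = -2.2375
  γ = (2 - (-3)·-0.6000 - (-2)·-0.9000) / (-6) = 0.2667
Iteration 2:
  α = (2 - (3)·-2.2375 - (1)·0.2667) / (8) = 1.0557
  β = (-11 - (-1)·0.3250 - (3)·0.2667) / (8) = -1.4344
  γ = (2 - (-3)·0.3250 - (-2)·-2.2375) / (-6) = 0.2500

(1.0557, -1.4344, 0.2500)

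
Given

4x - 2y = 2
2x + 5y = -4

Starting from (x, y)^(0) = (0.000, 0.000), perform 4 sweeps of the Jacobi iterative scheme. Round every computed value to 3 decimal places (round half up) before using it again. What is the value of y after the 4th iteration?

-0.800

Iteration 1:
  x = (2 - (-2)·0.000) / (4) = 0.500
  y = (-4 - (2)·0.000) / (5) = -0.800
Iteration 2:
  x = (2 - (-2)·-0.800) / (4) = 0.100
  y = (-4 - (2)·0.500) / (5) = -1.000
Iteration 3:
  x = (2 - (-2)·-1.000) / (4) = 0.000
  y = (-4 - (2)·0.100) / (5) = -0.840
Iteration 4:
  x = (2 - (-2)·-0.840) / (4) = 0.080
  y = (-4 - (2)·0.000) / (5) = -0.800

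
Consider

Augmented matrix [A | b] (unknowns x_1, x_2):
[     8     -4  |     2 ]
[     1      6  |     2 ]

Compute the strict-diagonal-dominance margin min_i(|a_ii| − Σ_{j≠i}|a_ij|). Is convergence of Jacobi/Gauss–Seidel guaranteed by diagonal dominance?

4

row 1: |8| − (4) = 4
row 2: |6| − (1) = 5
minimum over rows = 4 → strictly diagonally dominant (convergence guaranteed)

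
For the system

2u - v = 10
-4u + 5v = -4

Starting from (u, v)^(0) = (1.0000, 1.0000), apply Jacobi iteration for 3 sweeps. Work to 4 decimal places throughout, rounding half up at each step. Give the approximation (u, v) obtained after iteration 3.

Iteration 1:
  u = (10 - (-1)·1.0000) / (2) = 5.5000
  v = (-4 - (-4)·1.0000) / (5) = 0.0000
Iteration 2:
  u = (10 - (-1)·0.0000) / (2) = 5.0000
  v = (-4 - (-4)·5.5000) / (5) = 3.6000
Iteration 3:
  u = (10 - (-1)·3.6000) / (2) = 6.8000
  v = (-4 - (-4)·5.0000) / (5) = 3.2000

(6.8000, 3.2000)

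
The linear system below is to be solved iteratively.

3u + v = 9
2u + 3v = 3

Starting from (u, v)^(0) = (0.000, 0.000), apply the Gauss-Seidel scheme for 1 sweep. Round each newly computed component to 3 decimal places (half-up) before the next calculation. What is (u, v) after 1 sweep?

Iteration 1:
  u = (9 - (1)·0.000) / (3) = 3.000
  v = (3 - (2)·3.000) / (3) = -1.000

(3.000, -1.000)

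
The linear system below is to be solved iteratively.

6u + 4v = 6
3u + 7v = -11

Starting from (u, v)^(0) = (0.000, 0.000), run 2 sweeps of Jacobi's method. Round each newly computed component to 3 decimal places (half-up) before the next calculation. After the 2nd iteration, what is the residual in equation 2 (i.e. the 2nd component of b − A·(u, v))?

Iteration 1:
  u = (6 - (4)·0.000) / (6) = 1.000
  v = (-11 - (3)·0.000) / (7) = -1.571
Iteration 2:
  u = (6 - (4)·-1.571) / (6) = 2.047
  v = (-11 - (3)·1.000) / (7) = -2.000
Residual b − A·x = (1.718, -3.141)

-3.141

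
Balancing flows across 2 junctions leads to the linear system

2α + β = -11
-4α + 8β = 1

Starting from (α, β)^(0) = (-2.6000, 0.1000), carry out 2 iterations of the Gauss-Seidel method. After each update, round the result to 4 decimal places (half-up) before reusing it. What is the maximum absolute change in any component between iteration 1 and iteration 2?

Iteration 1:
  α = (-11 - (1)·0.1000) / (2) = -5.5500
  β = (1 - (-4)·-5.5500) / (8) = -2.6500
Iteration 2:
  α = (-11 - (1)·-2.6500) / (2) = -4.1750
  β = (1 - (-4)·-4.1750) / (8) = -1.9625
Change: (1.3750, 0.6875) → max |·| = 1.3750

1.3750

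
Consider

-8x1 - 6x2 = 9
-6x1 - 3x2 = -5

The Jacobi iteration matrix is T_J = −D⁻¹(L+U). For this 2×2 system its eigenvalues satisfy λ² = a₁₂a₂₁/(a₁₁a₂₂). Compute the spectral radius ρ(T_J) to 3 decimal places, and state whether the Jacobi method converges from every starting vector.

1.225

a₁₂a₂₁/(a₁₁a₂₂) = (-6)·(-6) / ((-8)·(-3)) = 1.500000
ρ = √|1.500000| = √1.500000 = 1.225
ρ > 1, so Jacobi diverges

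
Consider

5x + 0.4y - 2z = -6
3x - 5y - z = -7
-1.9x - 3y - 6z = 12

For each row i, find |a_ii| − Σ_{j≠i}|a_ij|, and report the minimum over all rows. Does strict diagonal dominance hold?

row 1: |5| − (0.4+2) = 2.6
row 2: |-5| − (3+1) = 1
row 3: |-6| − (1.9+3) = 1.1
minimum over rows = 1 → strictly diagonally dominant (convergence guaranteed)

1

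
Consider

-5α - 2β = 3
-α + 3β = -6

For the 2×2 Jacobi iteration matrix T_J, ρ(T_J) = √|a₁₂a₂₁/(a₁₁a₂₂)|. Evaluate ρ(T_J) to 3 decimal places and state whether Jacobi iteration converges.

0.365

a₁₂a₂₁/(a₁₁a₂₂) = (-2)·(-1) / ((-5)·(3)) = -0.133333
ρ = √|-0.133333| = √0.133333 = 0.365
ρ < 1, so Jacobi converges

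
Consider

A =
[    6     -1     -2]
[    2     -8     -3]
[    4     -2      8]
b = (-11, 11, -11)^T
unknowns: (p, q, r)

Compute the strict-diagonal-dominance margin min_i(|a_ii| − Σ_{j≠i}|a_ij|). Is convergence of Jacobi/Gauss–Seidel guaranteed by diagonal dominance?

row 1: |6| − (1+2) = 3
row 2: |-8| − (2+3) = 3
row 3: |8| − (4+2) = 2
minimum over rows = 2 → strictly diagonally dominant (convergence guaranteed)

2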